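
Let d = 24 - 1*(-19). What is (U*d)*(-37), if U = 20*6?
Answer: -190920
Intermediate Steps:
d = 43 (d = 24 + 19 = 43)
U = 120
(U*d)*(-37) = (120*43)*(-37) = 5160*(-37) = -190920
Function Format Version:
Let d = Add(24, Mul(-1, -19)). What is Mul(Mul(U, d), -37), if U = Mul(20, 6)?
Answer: -190920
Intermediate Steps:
d = 43 (d = Add(24, 19) = 43)
U = 120
Mul(Mul(U, d), -37) = Mul(Mul(120, 43), -37) = Mul(5160, -37) = -190920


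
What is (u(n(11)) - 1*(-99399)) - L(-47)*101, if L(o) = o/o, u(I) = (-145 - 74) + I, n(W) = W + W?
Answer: 99101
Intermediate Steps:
n(W) = 2*W
u(I) = -219 + I
L(o) = 1
(u(n(11)) - 1*(-99399)) - L(-47)*101 = ((-219 + 2*11) - 1*(-99399)) - 101 = ((-219 + 22) + 99399) - 1*101 = (-197 + 99399) - 101 = 99202 - 101 = 99101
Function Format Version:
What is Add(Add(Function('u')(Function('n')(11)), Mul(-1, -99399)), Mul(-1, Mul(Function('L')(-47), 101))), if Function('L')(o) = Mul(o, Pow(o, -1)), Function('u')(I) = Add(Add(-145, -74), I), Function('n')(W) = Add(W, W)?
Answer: 99101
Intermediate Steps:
Function('n')(W) = Mul(2, W)
Function('u')(I) = Add(-219, I)
Function('L')(o) = 1
Add(Add(Function('u')(Function('n')(11)), Mul(-1, -99399)), Mul(-1, Mul(Function('L')(-47), 101))) = Add(Add(Add(-219, Mul(2, 11)), Mul(-1, -99399)), Mul(-1, Mul(1, 101))) = Add(Add(Add(-219, 22), 99399), Mul(-1, 101)) = Add(Add(-197, 99399), -101) = Add(99202, -101) = 99101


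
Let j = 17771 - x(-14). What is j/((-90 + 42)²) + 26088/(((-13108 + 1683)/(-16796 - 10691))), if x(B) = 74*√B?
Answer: 1652357325899/26323200 - 37*I*√14/1152 ≈ 62772.0 - 0.12017*I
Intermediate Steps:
j = 17771 - 74*I*√14 (j = 17771 - 74*√(-14) = 17771 - 74*I*√14 ≈ 17771.0 - 276.88*I)
j/((-90 + 42)²) + 26088/(((-13108 + 1683)/(-16796 - 10691))) = (17771 - 74*I*√14)/((-90 + 42)²) + 26088/(((-13108 + 1683)/(-16796 - 10691))) = (17771 - 74*I*√14)/((-48)²) + 26088/((-11425/(-27487))) = (17771 - 74*I*√14)/2304 + 26088/((-11425*(-1/27487))) = (17771 - 74*I*√14)*(1/2304) + 26088/(11425/27487) = (17771/2304 - 37*I*√14/1152) + 26088*(27487/11425) = (17771/2304 - 37*I*√14/1152) + 717080856/11425 = 1652357325899/26323200 - 37*I*√14/1152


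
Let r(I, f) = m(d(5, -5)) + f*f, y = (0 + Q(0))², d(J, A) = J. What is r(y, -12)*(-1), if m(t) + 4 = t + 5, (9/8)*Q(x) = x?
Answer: -150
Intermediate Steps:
Q(x) = 8*x/9
m(t) = 1 + t (m(t) = -4 + (t + 5) = -4 + (5 + t) = 1 + t)
y = 0 (y = (0 + (8/9)*0)² = (0 + 0)² = 0² = 0)
r(I, f) = 6 + f² (r(I, f) = (1 + 5) + f*f = 6 + f²)
r(y, -12)*(-1) = (6 + (-12)²)*(-1) = (6 + 144)*(-1) = 150*(-1) = -150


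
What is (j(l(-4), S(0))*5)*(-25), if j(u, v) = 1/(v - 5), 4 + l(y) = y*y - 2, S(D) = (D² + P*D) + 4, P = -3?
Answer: 125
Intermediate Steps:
S(D) = 4 + D² - 3*D (S(D) = (D² - 3*D) + 4 = 4 + D² - 3*D)
l(y) = -6 + y² (l(y) = -4 + (y*y - 2) = -4 + (y² - 2) = -4 + (-2 + y²) = -6 + y²)
j(u, v) = 1/(-5 + v)
(j(l(-4), S(0))*5)*(-25) = (5/(-5 + (4 + 0² - 3*0)))*(-25) = (5/(-5 + (4 + 0 + 0)))*(-25) = (5/(-5 + 4))*(-25) = (5/(-1))*(-25) = -1*5*(-25) = -5*(-25) = 125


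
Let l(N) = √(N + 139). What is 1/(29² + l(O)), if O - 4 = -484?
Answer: 841/707622 - I*√341/707622 ≈ 0.0011885 - 2.6096e-5*I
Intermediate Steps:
O = -480 (O = 4 - 484 = -480)
l(N) = √(139 + N)
1/(29² + l(O)) = 1/(29² + √(139 - 480)) = 1/(841 + √(-341)) = 1/(841 + I*√341)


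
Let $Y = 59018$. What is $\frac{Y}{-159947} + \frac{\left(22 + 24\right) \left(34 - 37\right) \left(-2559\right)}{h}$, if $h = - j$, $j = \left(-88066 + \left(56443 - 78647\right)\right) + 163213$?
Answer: $- \frac{59608593448}{8468074021} \approx -7.0392$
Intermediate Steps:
$j = 52943$ ($j = \left(-88066 - 22204\right) + 163213 = -110270 + 163213 = 52943$)
$h = -52943$ ($h = \left(-1\right) 52943 = -52943$)
$\frac{Y}{-159947} + \frac{\left(22 + 24\right) \left(34 - 37\right) \left(-2559\right)}{h} = \frac{59018}{-159947} + \frac{\left(22 + 24\right) \left(34 - 37\right) \left(-2559\right)}{-52943} = 59018 \left(- \frac{1}{159947}\right) + 46 \left(-3\right) \left(-2559\right) \left(- \frac{1}{52943}\right) = - \frac{59018}{159947} + \left(-138\right) \left(-2559\right) \left(- \frac{1}{52943}\right) = - \frac{59018}{159947} + 353142 \left(- \frac{1}{52943}\right) = - \frac{59018}{159947} - \frac{353142}{52943} = - \frac{59608593448}{8468074021}$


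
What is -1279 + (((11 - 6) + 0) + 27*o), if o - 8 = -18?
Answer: -1544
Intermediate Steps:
o = -10 (o = 8 - 18 = -10)
-1279 + (((11 - 6) + 0) + 27*o) = -1279 + (((11 - 6) + 0) + 27*(-10)) = -1279 + ((5 + 0) - 270) = -1279 + (5 - 270) = -1279 - 265 = -1544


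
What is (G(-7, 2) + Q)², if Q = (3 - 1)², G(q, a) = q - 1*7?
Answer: 100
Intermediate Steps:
G(q, a) = -7 + q (G(q, a) = q - 7 = -7 + q)
Q = 4 (Q = 2² = 4)
(G(-7, 2) + Q)² = ((-7 - 7) + 4)² = (-14 + 4)² = (-10)² = 100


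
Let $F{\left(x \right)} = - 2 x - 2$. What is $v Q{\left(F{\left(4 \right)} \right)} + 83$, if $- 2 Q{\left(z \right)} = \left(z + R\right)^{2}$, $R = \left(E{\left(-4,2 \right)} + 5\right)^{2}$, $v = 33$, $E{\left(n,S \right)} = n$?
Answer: $- \frac{2507}{2} \approx -1253.5$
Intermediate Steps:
$F{\left(x \right)} = -2 - 2 x$
$R = 1$ ($R = \left(-4 + 5\right)^{2} = 1^{2} = 1$)
$Q{\left(z \right)} = - \frac{\left(1 + z\right)^{2}}{2}$ ($Q{\left(z \right)} = - \frac{\left(z + 1\right)^{2}}{2} = - \frac{\left(1 + z\right)^{2}}{2}$)
$v Q{\left(F{\left(4 \right)} \right)} + 83 = 33 \left(- \frac{\left(1 - 10\right)^{2}}{2}\right) + 83 = 33 \left(- \frac{\left(-9\right)^{2}}{2}\right) + 83 = 33 \left(\left(- \frac{1}{2}\right) 81\right) + 83 = 33 \left(- \frac{81}{2}\right) + 83 = - \frac{2673}{2} + 83 = - \frac{2507}{2}$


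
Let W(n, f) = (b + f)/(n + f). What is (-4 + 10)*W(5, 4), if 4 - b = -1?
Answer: 6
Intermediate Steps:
b = 5 (b = 4 - 1*(-1) = 4 + 1 = 5)
W(n, f) = (5 + f)/(f + n) (W(n, f) = (5 + f)/(n + f) = (5 + f)/(f + n))
(-4 + 10)*W(5, 4) = (-4 + 10)*((5 + 4)/(4 + 5)) = 6*(9/9) = 6*((⅑)*9) = 6*1 = 6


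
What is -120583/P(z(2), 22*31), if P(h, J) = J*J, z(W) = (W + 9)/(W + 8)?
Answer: -120583/465124 ≈ -0.25925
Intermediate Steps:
z(W) = (9 + W)/(8 + W)
P(h, J) = J²
-120583/P(z(2), 22*31) = -120583/((22*31)²) = -120583/(682²) = -120583/465124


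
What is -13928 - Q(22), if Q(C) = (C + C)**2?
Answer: -15864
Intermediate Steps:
Q(C) = 4*C**2 (Q(C) = (2*C)**2 = 4*C**2)
-13928 - Q(22) = -13928 - 4*22**2 = -13928 - 4*484 = -13928 - 1*1936 = -13928 - 1936 = -15864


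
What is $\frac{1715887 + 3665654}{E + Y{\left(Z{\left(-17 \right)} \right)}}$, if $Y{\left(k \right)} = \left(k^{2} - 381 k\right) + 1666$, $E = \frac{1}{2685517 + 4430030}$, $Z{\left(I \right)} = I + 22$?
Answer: $- \frac{38292607917927}{1522727057} \approx -25147.0$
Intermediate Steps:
$Z{\left(I \right)} = 22 + I$
$E = \frac{1}{7115547} \approx 1.4054 \cdot 10^{-7}$
$Y{\left(k \right)} = 1666 + k^{2} - 381 k$
$\frac{1715887 + 3665654}{E + Y{\left(Z{\left(-17 \right)} \right)}} = \frac{1715887 + 3665654}{\frac{1}{7115547} + \left(1666 + \left(22 - 17\right)^{2} - 381 \left(22 - 17\right)\right)} = \frac{5381541}{\frac{1}{7115547} + \left(1666 + 5^{2} - 1905\right)} = \frac{5381541}{\frac{1}{7115547} + \left(1666 + 25 - 1905\right)} = \frac{5381541}{\frac{1}{7115547} - 214} = \frac{5381541}{- \frac{1522727057}{7115547}} = 5381541 \left(- \frac{7115547}{1522727057}\right) = - \frac{38292607917927}{1522727057}$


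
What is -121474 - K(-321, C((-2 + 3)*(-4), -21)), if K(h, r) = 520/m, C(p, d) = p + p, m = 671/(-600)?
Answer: -81197054/671 ≈ -1.2101e+5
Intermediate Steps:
m = -671/600 (m = 671*(-1/600) = -671/600 ≈ -1.1183)
C(p, d) = 2*p
K(h, r) = -312000/671 (K(h, r) = 520/(-671/600) = 520*(-600/671) = -312000/671)
-121474 - K(-321, C((-2 + 3)*(-4), -21)) = -121474 - 1*(-312000/671) = -121474 + 312000/671 = -81197054/671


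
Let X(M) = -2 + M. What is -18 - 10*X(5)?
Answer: -48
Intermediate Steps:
-18 - 10*X(5) = -18 - 10*(-2 + 5) = -18 - 10*3 = -18 - 30 = -48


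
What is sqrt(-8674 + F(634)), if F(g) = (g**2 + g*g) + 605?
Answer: 3*sqrt(88427) ≈ 892.10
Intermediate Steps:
F(g) = 605 + 2*g**2 (F(g) = (g**2 + g**2) + 605 = 2*g**2 + 605 = 605 + 2*g**2)
sqrt(-8674 + F(634)) = sqrt(-8674 + (605 + 2*634**2)) = sqrt(-8674 + (605 + 2*401956)) = sqrt(-8674 + (605 + 803912)) = sqrt(-8674 + 804517) = sqrt(795843) = 3*sqrt(88427)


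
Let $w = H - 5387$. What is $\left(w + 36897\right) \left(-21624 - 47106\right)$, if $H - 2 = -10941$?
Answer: $-1413844830$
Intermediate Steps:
$H = -10939$ ($H = 2 - 10941 = -10939$)
$w = -16326$ ($w = -10939 - 5387 = -16326$)
$\left(w + 36897\right) \left(-21624 - 47106\right) = \left(-16326 + 36897\right) \left(-21624 - 47106\right) = 20571 \left(-68730\right) = -1413844830$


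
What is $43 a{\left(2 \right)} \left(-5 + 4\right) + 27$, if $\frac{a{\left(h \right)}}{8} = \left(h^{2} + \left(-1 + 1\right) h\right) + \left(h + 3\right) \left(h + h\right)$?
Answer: $-8229$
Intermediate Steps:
$a{\left(h \right)} = 8 h^{2} + 16 h \left(3 + h\right)$ ($a{\left(h \right)} = 8 \left(\left(h^{2} + \left(-1 + 1\right) h\right) + \left(h + 3\right) \left(h + h\right)\right) = 8 \left(\left(h^{2} + 0 h\right) + \left(3 + h\right) 2 h\right) = 8 \left(\left(h^{2} + 0\right) + 2 h \left(3 + h\right)\right) = 8 \left(h^{2} + 2 h \left(3 + h\right)\right) = 8 h^{2} + 16 h \left(3 + h\right)$)
$43 a{\left(2 \right)} \left(-5 + 4\right) + 27 = 43 \cdot 24 \cdot 2 \left(2 + 2\right) \left(-5 + 4\right) + 27 = 43 \cdot 24 \cdot 2 \cdot 4 \left(-1\right) + 27 = 43 \cdot 192 \left(-1\right) + 27 = 43 \left(-192\right) + 27 = -8256 + 27 = -8229$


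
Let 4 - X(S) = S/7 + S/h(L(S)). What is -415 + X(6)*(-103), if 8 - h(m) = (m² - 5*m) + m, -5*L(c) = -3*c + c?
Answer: -711233/1036 ≈ -686.52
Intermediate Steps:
L(c) = 2*c/5 (L(c) = -(-3*c + c)/5 = -(-2)*c/5 = 2*c/5)
h(m) = 8 - m² + 4*m (h(m) = 8 - ((m² - 5*m) + m) = 8 - (m² - 4*m) = 8 + (-m² + 4*m) = 8 - m² + 4*m)
X(S) = 4 - S/7 - S/(8 - 4*S²/25 + 8*S/5) (X(S) = 4 - (S/7 + S/(8 - (2*S/5)² + 4*(2*S/5))) = 4 - (S*(⅐) + S/(8 - 4*S²/25 + 8*S/5)) = 4 - (S/7 + S/(8 - 4*S²/25 + 8*S/5)) = 4 + (-S/7 - S/(8 - 4*S²/25 + 8*S/5)) = 4 - S/7 - S/(8 - 4*S²/25 + 8*S/5))
-415 + X(6)*(-103) = -415 + ((-5600 - 745*6 - 4*6³ + 152*6²)/(28*(-50 + 6² - 10*6)))*(-103) = -415 + ((-5600 - 4470 - 4*216 + 152*36)/(28*(-50 + 36 - 60)))*(-103) = -415 + ((1/28)*(-5600 - 4470 - 864 + 5472)/(-74))*(-103) = -415 + ((1/28)*(-1/74)*(-5462))*(-103) = -415 + (2731/1036)*(-103) = -415 - 281293/1036 = -711233/1036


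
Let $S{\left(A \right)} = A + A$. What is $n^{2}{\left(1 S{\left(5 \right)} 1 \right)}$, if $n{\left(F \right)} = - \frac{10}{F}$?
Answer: $1$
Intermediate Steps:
$S{\left(A \right)} = 2 A$
$n^{2}{\left(1 S{\left(5 \right)} 1 \right)} = \left(- \frac{10}{1 \cdot 2 \cdot 5 \cdot 1}\right)^{2} = \left(- \frac{10}{1 \cdot 10 \cdot 1}\right)^{2} = \left(- \frac{10}{10 \cdot 1}\right)^{2} = \left(- \frac{10}{10}\right)^{2} = \left(\left(-10\right) \frac{1}{10}\right)^{2} = \left(-1\right)^{2} = 1$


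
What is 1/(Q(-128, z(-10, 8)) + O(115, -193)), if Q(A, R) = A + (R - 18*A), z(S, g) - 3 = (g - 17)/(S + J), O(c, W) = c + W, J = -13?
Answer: 23/48332 ≈ 0.00047588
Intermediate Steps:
O(c, W) = W + c
z(S, g) = 3 + (-17 + g)/(-13 + S) (z(S, g) = 3 + (g - 17)/(S - 13) = 3 + (-17 + g)/(-13 + S))
Q(A, R) = R - 17*A
1/(Q(-128, z(-10, 8)) + O(115, -193)) = 1/(((-56 + 8 + 3*(-10))/(-13 - 10) - 17*(-128)) + (-193 + 115)) = 1/(((-56 + 8 - 30)/(-23) + 2176) - 78) = 1/((-1/23*(-78) + 2176) - 78) = 1/((78/23 + 2176) - 78) = 1/(50126/23 - 78) = 1/(48332/23) = 23/48332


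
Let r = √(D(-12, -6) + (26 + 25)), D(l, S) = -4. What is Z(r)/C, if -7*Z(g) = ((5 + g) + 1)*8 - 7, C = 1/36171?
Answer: -1483011/7 - 289368*√47/7 ≈ -4.9526e+5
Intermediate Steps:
C = 1/36171 ≈ 2.7646e-5
r = √47 (r = √(-4 + (26 + 25)) = √(-4 + 51) = √47 ≈ 6.8557)
Z(g) = -41/7 - 8*g/7 (Z(g) = -(((5 + g) + 1)*8 - 7)/7 = -((6 + g)*8 - 7)/7 = -((48 + 8*g) - 7)/7 = -(41 + 8*g)/7 = -41/7 - 8*g/7)
Z(r)/C = (-41/7 - 8*√47/7)/(1/36171) = (-41/7 - 8*√47/7)*36171 = -1483011/7 - 289368*√47/7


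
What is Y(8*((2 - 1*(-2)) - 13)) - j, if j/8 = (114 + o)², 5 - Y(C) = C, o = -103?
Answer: -891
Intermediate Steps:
Y(C) = 5 - C
j = 968 (j = 8*(114 - 103)² = 8*11² = 8*121 = 968)
Y(8*((2 - 1*(-2)) - 13)) - j = (5 - 8*((2 - 1*(-2)) - 13)) - 1*968 = (5 - 8*((2 + 2) - 13)) - 968 = (5 - 8*(4 - 13)) - 968 = (5 - 8*(-9)) - 968 = (5 - 1*(-72)) - 968 = (5 + 72) - 968 = 77 - 968 = -891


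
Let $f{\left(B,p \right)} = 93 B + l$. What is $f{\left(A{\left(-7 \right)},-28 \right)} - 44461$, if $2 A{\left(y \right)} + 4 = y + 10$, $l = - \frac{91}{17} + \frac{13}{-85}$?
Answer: $- \frac{7567211}{170} \approx -44513.0$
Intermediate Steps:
$l = - \frac{468}{85}$ ($l = \left(-91\right) \frac{1}{17} + 13 \left(- \frac{1}{85}\right) = - \frac{91}{17} - \frac{13}{85} = - \frac{468}{85} \approx -5.5059$)
$A{\left(y \right)} = 3 + \frac{y}{2}$ ($A{\left(y \right)} = -2 + \frac{y + 10}{2} = -2 + \frac{10 + y}{2} = -2 + \left(5 + \frac{y}{2}\right) = 3 + \frac{y}{2}$)
$f{\left(B,p \right)} = - \frac{468}{85} + 93 B$ ($f{\left(B,p \right)} = 93 B - \frac{468}{85} = - \frac{468}{85} + 93 B$)
$f{\left(A{\left(-7 \right)},-28 \right)} - 44461 = \left(- \frac{468}{85} + 93 \left(3 + \frac{1}{2} \left(-7\right)\right)\right) - 44461 = \left(- \frac{468}{85} + 93 \left(3 - \frac{7}{2}\right)\right) - 44461 = \left(- \frac{468}{85} + 93 \left(- \frac{1}{2}\right)\right) - 44461 = \left(- \frac{468}{85} - \frac{93}{2}\right) - 44461 = - \frac{8841}{170} - 44461 = - \frac{7567211}{170}$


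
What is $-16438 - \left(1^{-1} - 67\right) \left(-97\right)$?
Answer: $-22840$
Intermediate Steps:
$-16438 - \left(1^{-1} - 67\right) \left(-97\right) = -16438 - \left(1 - 67\right) \left(-97\right) = -16438 - \left(-66\right) \left(-97\right) = -16438 - 6402 = -22840$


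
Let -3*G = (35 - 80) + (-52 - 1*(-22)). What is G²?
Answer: 625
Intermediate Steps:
G = 25 (G = -((35 - 80) + (-52 - 1*(-22)))/3 = -(-45 + (-52 + 22))/3 = -(-45 - 30)/3 = -⅓*(-75) = 25)
G² = 25² = 625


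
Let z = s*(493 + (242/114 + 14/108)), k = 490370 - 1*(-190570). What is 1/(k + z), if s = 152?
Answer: 27/20417896 ≈ 1.3224e-6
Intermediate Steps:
k = 680940 (k = 490370 + 190570 = 680940)
z = 2032516/27 (z = 152*(493 + (242/114 + 14/108)) = 152*(493 + (242*(1/114) + 14*(1/108))) = 152*(493 + (121/57 + 7/54)) = 152*(493 + 2311/1026) = 152*(508129/1026) = 2032516/27 ≈ 75278.)
1/(k + z) = 1/(680940 + 2032516/27) = 1/(20417896/27) = 27/20417896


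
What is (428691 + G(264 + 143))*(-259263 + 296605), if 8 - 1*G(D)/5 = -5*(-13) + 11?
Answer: 15995483042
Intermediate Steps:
G(D) = -340 (G(D) = 40 - 5*(-5*(-13) + 11) = 40 - 5*(65 + 11) = 40 - 5*76 = 40 - 380 = -340)
(428691 + G(264 + 143))*(-259263 + 296605) = (428691 - 340)*(-259263 + 296605) = 428351*37342 = 15995483042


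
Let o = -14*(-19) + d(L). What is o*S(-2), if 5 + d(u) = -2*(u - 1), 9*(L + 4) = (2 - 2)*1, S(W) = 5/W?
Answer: -1355/2 ≈ -677.50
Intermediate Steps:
L = -4 (L = -4 + ((2 - 2)*1)/9 = -4 + (0*1)/9 = -4 + (1/9)*0 = -4 + 0 = -4)
d(u) = -3 - 2*u (d(u) = -5 - 2*(u - 1) = -5 - 2*(-1 + u) = -5 + (2 - 2*u) = -3 - 2*u)
o = 271 (o = -14*(-19) + (-3 - 2*(-4)) = 266 + (-3 + 8) = 266 + 5 = 271)
o*S(-2) = 271*(5/(-2)) = 271*(5*(-1/2)) = 271*(-5/2) = -1355/2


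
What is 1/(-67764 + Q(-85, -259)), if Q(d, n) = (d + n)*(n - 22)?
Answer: 1/28900 ≈ 3.4602e-5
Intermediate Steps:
Q(d, n) = (-22 + n)*(d + n) (Q(d, n) = (d + n)*(-22 + n) = (-22 + n)*(d + n))
1/(-67764 + Q(-85, -259)) = 1/(-67764 + ((-259)² - 22*(-85) - 22*(-259) - 85*(-259))) = 1/(-67764 + (67081 + 1870 + 5698 + 22015)) = 1/(-67764 + 96664) = 1/28900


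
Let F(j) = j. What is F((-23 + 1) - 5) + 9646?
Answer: 9619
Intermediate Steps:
F((-23 + 1) - 5) + 9646 = ((-23 + 1) - 5) + 9646 = (-22 - 5) + 9646 = -27 + 9646 = 9619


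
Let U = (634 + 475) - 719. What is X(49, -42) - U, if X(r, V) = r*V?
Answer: -2448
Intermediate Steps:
X(r, V) = V*r
U = 390 (U = 1109 - 719 = 390)
X(49, -42) - U = -42*49 - 1*390 = -2058 - 390 = -2448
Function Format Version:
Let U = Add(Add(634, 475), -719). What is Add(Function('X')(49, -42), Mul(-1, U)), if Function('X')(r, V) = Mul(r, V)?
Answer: -2448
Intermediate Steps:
Function('X')(r, V) = Mul(V, r)
U = 390 (U = Add(1109, -719) = 390)
Add(Function('X')(49, -42), Mul(-1, U)) = Add(Mul(-42, 49), Mul(-1, 390)) = Add(-2058, -390) = -2448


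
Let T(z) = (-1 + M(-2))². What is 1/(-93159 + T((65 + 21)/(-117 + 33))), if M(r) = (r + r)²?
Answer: -1/92934 ≈ -1.0760e-5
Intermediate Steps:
M(r) = 4*r² (M(r) = (2*r)² = 4*r²)
T(z) = 225 (T(z) = (-1 + 4*(-2)²)² = (-1 + 4*4)² = (-1 + 16)² = 15² = 225)
1/(-93159 + T((65 + 21)/(-117 + 33))) = 1/(-93159 + 225) = 1/(-92934) = -1/92934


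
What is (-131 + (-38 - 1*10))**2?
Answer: 32041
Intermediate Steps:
(-131 + (-38 - 1*10))**2 = (-131 + (-38 - 10))**2 = (-131 - 48)**2 = (-179)**2 = 32041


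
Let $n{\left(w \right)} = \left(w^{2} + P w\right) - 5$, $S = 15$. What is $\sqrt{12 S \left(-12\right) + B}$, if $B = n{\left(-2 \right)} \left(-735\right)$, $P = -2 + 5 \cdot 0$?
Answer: $3 i \sqrt{485} \approx 66.068 i$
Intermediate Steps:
$P = -2$ ($P = -2 + 0 = -2$)
$n{\left(w \right)} = -5 + w^{2} - 2 w$ ($n{\left(w \right)} = \left(w^{2} - 2 w\right) - 5 = -5 + w^{2} - 2 w$)
$B = -2205$ ($B = \left(-5 + \left(-2\right)^{2} - -4\right) \left(-735\right) = \left(-5 + 4 + 4\right) \left(-735\right) = 3 \left(-735\right) = -2205$)
$\sqrt{12 S \left(-12\right) + B} = \sqrt{12 \cdot 15 \left(-12\right) - 2205} = \sqrt{180 \left(-12\right) - 2205} = \sqrt{-2160 - 2205} = \sqrt{-4365} = 3 i \sqrt{485}$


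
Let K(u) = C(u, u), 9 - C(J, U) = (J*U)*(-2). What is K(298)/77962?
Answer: 177617/77962 ≈ 2.2783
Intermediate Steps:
C(J, U) = 9 + 2*J*U (C(J, U) = 9 - J*U*(-2) = 9 - (-2)*J*U = 9 + 2*J*U)
K(u) = 9 + 2*u² (K(u) = 9 + 2*u*u = 9 + 2*u²)
K(298)/77962 = (9 + 2*298²)/77962 = (9 + 2*88804)*(1/77962) = (9 + 177608)*(1/77962) = 177617*(1/77962) = 177617/77962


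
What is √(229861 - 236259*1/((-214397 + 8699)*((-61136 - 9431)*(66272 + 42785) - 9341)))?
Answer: √1777836739934918028061563422102970/87945433216260 ≈ 479.44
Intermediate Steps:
√(229861 - 236259*1/((-214397 + 8699)*((-61136 - 9431)*(66272 + 42785) - 9341))) = √(229861 - 236259*(-1/(205698*(-70567*109057 - 9341)))) = √(229861 - 236259*(-1/(205698*(-7695825319 - 9341)))) = √(229861 - 236259/((-205698*(-7695834660)))) = √(229861 - 236259/1583017797892680) = √(229861 - 236259*1/1583017797892680) = √(229861 - 26251/175890866432520) = √(40430450449045453469/175890866432520) = √1777836739934918028061563422102970/87945433216260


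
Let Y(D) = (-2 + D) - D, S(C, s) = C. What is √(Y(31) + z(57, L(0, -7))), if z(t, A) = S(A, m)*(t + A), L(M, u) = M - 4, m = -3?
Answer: I*√214 ≈ 14.629*I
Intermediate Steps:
L(M, u) = -4 + M
Y(D) = -2
z(t, A) = A*(A + t) (z(t, A) = A*(t + A) = A*(A + t))
√(Y(31) + z(57, L(0, -7))) = √(-2 + (-4 + 0)*((-4 + 0) + 57)) = √(-2 - 4*(-4 + 57)) = √(-2 - 4*53) = √(-2 - 212) = √(-214) = I*√214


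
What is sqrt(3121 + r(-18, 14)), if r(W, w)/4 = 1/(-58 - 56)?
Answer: sqrt(10140015)/57 ≈ 55.866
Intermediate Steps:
r(W, w) = -2/57 (r(W, w) = 4/(-58 - 56) = 4/(-114) = 4*(-1/114) = -2/57)
sqrt(3121 + r(-18, 14)) = sqrt(3121 - 2/57) = sqrt(177895/57) = sqrt(10140015)/57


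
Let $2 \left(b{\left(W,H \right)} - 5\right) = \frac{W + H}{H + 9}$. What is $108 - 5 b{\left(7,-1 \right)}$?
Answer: $\frac{649}{8} \approx 81.125$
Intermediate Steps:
$b{\left(W,H \right)} = 5 + \frac{H + W}{2 \left(9 + H\right)}$ ($b{\left(W,H \right)} = 5 + \frac{\left(W + H\right) \frac{1}{H + 9}}{2} = 5 + \frac{\left(H + W\right) \frac{1}{9 + H}}{2} = 5 + \frac{\frac{1}{9 + H} \left(H + W\right)}{2} = 5 + \frac{H + W}{2 \left(9 + H\right)}$)
$108 - 5 b{\left(7,-1 \right)} = 108 - 5 \frac{90 + 7 + 11 \left(-1\right)}{2 \left(9 - 1\right)} = 108 - 5 \frac{90 + 7 - 11}{2 \cdot 8} = 108 - 5 \cdot \frac{1}{2} \cdot \frac{1}{8} \cdot 86 = 108 - \frac{215}{8} = \frac{649}{8}$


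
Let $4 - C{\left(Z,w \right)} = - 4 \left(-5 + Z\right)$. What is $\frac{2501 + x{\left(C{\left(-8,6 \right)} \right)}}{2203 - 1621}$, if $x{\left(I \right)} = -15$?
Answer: $\frac{1243}{291} \approx 4.2715$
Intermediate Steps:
$C{\left(Z,w \right)} = -16 + 4 Z$ ($C{\left(Z,w \right)} = 4 - - 4 \left(-5 + Z\right) = 4 - \left(20 - 4 Z\right) = 4 + \left(-20 + 4 Z\right) = -16 + 4 Z$)
$\frac{2501 + x{\left(C{\left(-8,6 \right)} \right)}}{2203 - 1621} = \frac{2501 - 15}{2203 - 1621} = \frac{2486}{582} = 2486 \cdot \frac{1}{582} = \frac{1243}{291}$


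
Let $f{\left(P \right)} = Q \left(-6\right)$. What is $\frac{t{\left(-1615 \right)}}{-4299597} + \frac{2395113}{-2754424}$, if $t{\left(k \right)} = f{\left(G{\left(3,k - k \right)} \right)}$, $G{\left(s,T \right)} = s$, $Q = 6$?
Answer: $- \frac{1144213501133}{1315879240792} \approx -0.86954$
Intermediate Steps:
$f{\left(P \right)} = -36$ ($f{\left(P \right)} = 6 \left(-6\right) = -36$)
$t{\left(k \right)} = -36$
$\frac{t{\left(-1615 \right)}}{-4299597} + \frac{2395113}{-2754424} = - \frac{36}{-4299597} + \frac{2395113}{-2754424} = \left(-36\right) \left(- \frac{1}{4299597}\right) + 2395113 \left(- \frac{1}{2754424}\right) = \frac{4}{477733} - \frac{2395113}{2754424} = - \frac{1144213501133}{1315879240792}$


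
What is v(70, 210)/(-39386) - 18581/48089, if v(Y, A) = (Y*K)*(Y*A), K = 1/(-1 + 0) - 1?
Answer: 49117665367/947016677 ≈ 51.866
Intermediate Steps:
K = -2 (K = 1/(-1) - 1 = -1 - 1 = -2)
v(Y, A) = -2*A*Y² (v(Y, A) = (Y*(-2))*(Y*A) = (-2*Y)*(A*Y) = -2*A*Y²)
v(70, 210)/(-39386) - 18581/48089 = -2*210*70²/(-39386) - 18581/48089 = -2*210*4900*(-1/39386) - 18581*1/48089 = -2058000*(-1/39386) - 18581/48089 = 1029000/19693 - 18581/48089 = 49117665367/947016677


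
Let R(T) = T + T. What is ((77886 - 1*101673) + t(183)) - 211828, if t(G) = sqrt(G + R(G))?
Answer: -235615 + 3*sqrt(61) ≈ -2.3559e+5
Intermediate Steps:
R(T) = 2*T
t(G) = sqrt(3)*sqrt(G) (t(G) = sqrt(G + 2*G) = sqrt(3*G) = sqrt(3)*sqrt(G))
((77886 - 1*101673) + t(183)) - 211828 = ((77886 - 1*101673) + sqrt(3)*sqrt(183)) - 211828 = ((77886 - 101673) + 3*sqrt(61)) - 211828 = (-23787 + 3*sqrt(61)) - 211828 = -235615 + 3*sqrt(61)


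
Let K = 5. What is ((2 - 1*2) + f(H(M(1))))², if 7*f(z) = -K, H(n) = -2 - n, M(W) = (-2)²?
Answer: 25/49 ≈ 0.51020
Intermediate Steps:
M(W) = 4
f(z) = -5/7 (f(z) = (-1*5)/7 = (⅐)*(-5) = -5/7)
((2 - 1*2) + f(H(M(1))))² = ((2 - 1*2) - 5/7)² = ((2 - 2) - 5/7)² = (0 - 5/7)² = (-5/7)² = 25/49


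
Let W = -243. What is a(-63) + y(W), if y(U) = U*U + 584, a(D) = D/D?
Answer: 59634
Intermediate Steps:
a(D) = 1
y(U) = 584 + U² (y(U) = U² + 584 = 584 + U²)
a(-63) + y(W) = 1 + (584 + (-243)²) = 1 + (584 + 59049) = 1 + 59633 = 59634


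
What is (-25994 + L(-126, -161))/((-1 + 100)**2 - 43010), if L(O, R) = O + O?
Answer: 2386/3019 ≈ 0.79033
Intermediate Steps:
L(O, R) = 2*O
(-25994 + L(-126, -161))/((-1 + 100)**2 - 43010) = (-25994 + 2*(-126))/((-1 + 100)**2 - 43010) = (-25994 - 252)/(99**2 - 43010) = -26246/(9801 - 43010) = -26246/(-33209) = -26246*(-1/33209) = 2386/3019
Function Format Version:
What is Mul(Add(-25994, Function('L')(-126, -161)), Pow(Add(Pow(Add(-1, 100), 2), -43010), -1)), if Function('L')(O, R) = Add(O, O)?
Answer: Rational(2386, 3019) ≈ 0.79033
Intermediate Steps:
Function('L')(O, R) = Mul(2, O)
Mul(Add(-25994, Function('L')(-126, -161)), Pow(Add(Pow(Add(-1, 100), 2), -43010), -1)) = Mul(Add(-25994, Mul(2, -126)), Pow(Add(Pow(Add(-1, 100), 2), -43010), -1)) = Mul(Add(-25994, -252), Pow(Add(Pow(99, 2), -43010), -1)) = Mul(-26246, Pow(Add(9801, -43010), -1)) = Mul(-26246, Pow(-33209, -1)) = Mul(-26246, Rational(-1, 33209)) = Rational(2386, 3019)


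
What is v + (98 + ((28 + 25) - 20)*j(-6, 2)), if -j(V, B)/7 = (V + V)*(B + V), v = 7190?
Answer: -3800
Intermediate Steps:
j(V, B) = -14*V*(B + V) (j(V, B) = -7*(V + V)*(B + V) = -7*2*V*(B + V) = -14*V*(B + V))
v + (98 + ((28 + 25) - 20)*j(-6, 2)) = 7190 + (98 + ((28 + 25) - 20)*(-14*(-6)*(2 - 6))) = 7190 + (98 + (53 - 20)*(-14*(-6)*(-4))) = 7190 + (98 + 33*(-336)) = 7190 + (98 - 11088) = 7190 - 10990 = -3800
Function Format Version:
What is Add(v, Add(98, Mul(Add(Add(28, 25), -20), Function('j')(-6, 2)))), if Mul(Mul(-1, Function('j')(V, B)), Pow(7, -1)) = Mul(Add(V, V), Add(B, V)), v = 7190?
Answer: -3800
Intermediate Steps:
Function('j')(V, B) = Mul(-14, V, Add(B, V)) (Function('j')(V, B) = Mul(-7, Mul(Add(V, V), Add(B, V))) = Mul(-7, Mul(Mul(2, V), Add(B, V))) = Mul(-7, Mul(2, V, Add(B, V))) = Mul(-14, V, Add(B, V)))
Add(v, Add(98, Mul(Add(Add(28, 25), -20), Function('j')(-6, 2)))) = Add(7190, Add(98, Mul(Add(Add(28, 25), -20), Mul(-14, -6, Add(2, -6))))) = Add(7190, Add(98, Mul(Add(53, -20), Mul(-14, -6, -4)))) = Add(7190, Add(98, Mul(33, -336))) = Add(7190, Add(98, -11088)) = Add(7190, -10990) = -3800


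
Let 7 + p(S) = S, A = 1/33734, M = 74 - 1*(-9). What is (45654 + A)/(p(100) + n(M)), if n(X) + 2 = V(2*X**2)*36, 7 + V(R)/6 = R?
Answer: 1540092037/100346067218 ≈ 0.015348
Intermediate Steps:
M = 83 (M = 74 + 9 = 83)
A = 1/33734 ≈ 2.9644e-5
p(S) = -7 + S
V(R) = -42 + 6*R
n(X) = -1514 + 432*X**2 (n(X) = -2 + (-42 + 6*(2*X**2))*36 = -2 + (-42 + 12*X**2)*36 = -2 + (-1512 + 432*X**2) = -1514 + 432*X**2)
(45654 + A)/(p(100) + n(M)) = (45654 + 1/33734)/((-7 + 100) + (-1514 + 432*83**2)) = 1540092037/(33734*(93 + (-1514 + 432*6889))) = 1540092037/(33734*(93 + (-1514 + 2976048))) = 1540092037/(33734*(93 + 2974534)) = (1540092037/33734)/2974627 = (1540092037/33734)*(1/2974627) = 1540092037/100346067218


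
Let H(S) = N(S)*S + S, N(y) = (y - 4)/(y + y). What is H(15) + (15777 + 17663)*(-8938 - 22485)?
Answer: -2101570199/2 ≈ -1.0508e+9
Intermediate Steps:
N(y) = (-4 + y)/(2*y) (N(y) = (-4 + y)/((2*y)) = (-4 + y)*(1/(2*y)) = (-4 + y)/(2*y))
H(S) = -2 + 3*S/2 (H(S) = ((-4 + S)/(2*S))*S + S = (-2 + S/2) + S = -2 + 3*S/2)
H(15) + (15777 + 17663)*(-8938 - 22485) = (-2 + (3/2)*15) + (15777 + 17663)*(-8938 - 22485) = (-2 + 45/2) + 33440*(-31423) = 41/2 - 1050785120 = -2101570199/2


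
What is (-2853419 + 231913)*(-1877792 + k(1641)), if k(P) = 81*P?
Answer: 4574189795726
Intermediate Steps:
(-2853419 + 231913)*(-1877792 + k(1641)) = (-2853419 + 231913)*(-1877792 + 81*1641) = -2621506*(-1877792 + 132921) = -2621506*(-1744871) = 4574189795726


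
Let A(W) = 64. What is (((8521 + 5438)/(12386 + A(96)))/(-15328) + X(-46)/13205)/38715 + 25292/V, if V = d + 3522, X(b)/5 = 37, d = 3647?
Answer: 164499457754641429763/46627253373067032000 ≈ 3.5280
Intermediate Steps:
X(b) = 185 (X(b) = 5*37 = 185)
V = 7169 (V = 3647 + 3522 = 7169)
(((8521 + 5438)/(12386 + A(96)))/(-15328) + X(-46)/13205)/38715 + 25292/V = (((8521 + 5438)/(12386 + 64))/(-15328) + 185/13205)/38715 + 25292/7169 = ((13959/12450)*(-1/15328) + 185*(1/13205))*(1/38715) + 25292*(1/7169) = ((13959*(1/12450))*(-1/15328) + 37/2641)*(1/38715) + 25292/7169 = ((4653/4150)*(-1/15328) + 37/2641)*(1/38715) + 25292/7169 = (-4653/63611200 + 37/2641)*(1/38715) + 25292/7169 = (2341325827/167997179200)*(1/38715) + 25292/7169 = 2341325827/6504010792728000 + 25292/7169 = 164499457754641429763/46627253373067032000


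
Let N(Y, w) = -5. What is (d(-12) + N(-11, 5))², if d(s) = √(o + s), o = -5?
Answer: (5 - I*√17)² ≈ 8.0 - 41.231*I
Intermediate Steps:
d(s) = √(-5 + s)
(d(-12) + N(-11, 5))² = (√(-5 - 12) - 5)² = (√(-17) - 5)² = (I*√17 - 5)² = (-5 + I*√17)²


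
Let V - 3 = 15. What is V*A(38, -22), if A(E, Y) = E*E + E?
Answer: 26676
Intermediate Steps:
V = 18 (V = 3 + 15 = 18)
A(E, Y) = E + E² (A(E, Y) = E² + E = E + E²)
V*A(38, -22) = 18*(38*(1 + 38)) = 18*(38*39) = 18*1482 = 26676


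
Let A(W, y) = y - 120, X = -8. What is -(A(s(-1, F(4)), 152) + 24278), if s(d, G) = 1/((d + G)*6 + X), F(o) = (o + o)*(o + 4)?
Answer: -24310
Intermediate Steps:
F(o) = 2*o*(4 + o) (F(o) = (2*o)*(4 + o) = 2*o*(4 + o))
s(d, G) = 1/(-8 + 6*G + 6*d) (s(d, G) = 1/((d + G)*6 - 8) = 1/((G + d)*6 - 8) = 1/((6*G + 6*d) - 8) = 1/(-8 + 6*G + 6*d))
A(W, y) = -120 + y
-(A(s(-1, F(4)), 152) + 24278) = -((-120 + 152) + 24278) = -(32 + 24278) = -1*24310 = -24310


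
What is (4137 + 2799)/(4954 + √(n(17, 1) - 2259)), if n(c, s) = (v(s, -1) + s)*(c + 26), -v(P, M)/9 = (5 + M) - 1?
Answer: 11453648/8181831 - 2312*I*√3377/8181831 ≈ 1.3999 - 0.016421*I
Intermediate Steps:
v(P, M) = -36 - 9*M (v(P, M) = -9*((5 + M) - 1) = -9*(4 + M) = -36 - 9*M)
n(c, s) = (-27 + s)*(26 + c) (n(c, s) = ((-36 - 9*(-1)) + s)*(c + 26) = ((-36 + 9) + s)*(26 + c) = (-27 + s)*(26 + c))
(4137 + 2799)/(4954 + √(n(17, 1) - 2259)) = (4137 + 2799)/(4954 + √((-702 - 27*17 + 26*1 + 17*1) - 2259)) = 6936/(4954 + √((-702 - 459 + 26 + 17) - 2259)) = 6936/(4954 + √(-1118 - 2259)) = 6936/(4954 + √(-3377)) = 6936/(4954 + I*√3377)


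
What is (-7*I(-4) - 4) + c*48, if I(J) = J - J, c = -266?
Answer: -12772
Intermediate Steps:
I(J) = 0
(-7*I(-4) - 4) + c*48 = (-7*0 - 4) - 266*48 = (0 - 4) - 12768 = -4 - 12768 = -12772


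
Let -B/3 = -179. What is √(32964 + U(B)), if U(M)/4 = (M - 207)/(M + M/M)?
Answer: 2*√596371386/269 ≈ 181.57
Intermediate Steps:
B = 537 (B = -3*(-179) = 537)
U(M) = 4*(-207 + M)/(1 + M) (U(M) = 4*((M - 207)/(M + M/M)) = 4*((-207 + M)/(M + 1)) = 4*((-207 + M)/(1 + M)) = 4*(-207 + M)/(1 + M))
√(32964 + U(B)) = √(32964 + 4*(-207 + 537)/(1 + 537)) = √(32964 + 4*330/538) = √(32964 + 4*(1/538)*330) = √(32964 + 660/269) = √(8867976/269) = 2*√596371386/269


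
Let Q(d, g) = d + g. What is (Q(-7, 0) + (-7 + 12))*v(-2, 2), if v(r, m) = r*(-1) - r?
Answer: -8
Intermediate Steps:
v(r, m) = -2*r (v(r, m) = -r - r = -2*r)
(Q(-7, 0) + (-7 + 12))*v(-2, 2) = ((-7 + 0) + (-7 + 12))*(-2*(-2)) = (-7 + 5)*4 = -2*4 = -8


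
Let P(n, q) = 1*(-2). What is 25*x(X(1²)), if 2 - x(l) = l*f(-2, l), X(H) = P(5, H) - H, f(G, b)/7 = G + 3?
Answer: 575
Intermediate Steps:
P(n, q) = -2
f(G, b) = 21 + 7*G (f(G, b) = 7*(G + 3) = 7*(3 + G) = 21 + 7*G)
X(H) = -2 - H
x(l) = 2 - 7*l (x(l) = 2 - l*(21 + 7*(-2)) = 2 - l*(21 - 14) = 2 - l*7 = 2 - 7*l)
25*x(X(1²)) = 25*(2 - 7*(-2 - 1*1²)) = 25*(2 - 7*(-2 - 1*1)) = 25*(2 - 7*(-2 - 1)) = 25*(2 - 7*(-3)) = 25*(2 + 21) = 25*23 = 575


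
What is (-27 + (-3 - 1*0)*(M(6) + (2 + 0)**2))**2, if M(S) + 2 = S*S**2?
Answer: 463761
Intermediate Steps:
M(S) = -2 + S**3 (M(S) = -2 + S*S**2 = -2 + S**3)
(-27 + (-3 - 1*0)*(M(6) + (2 + 0)**2))**2 = (-27 + (-3 - 1*0)*((-2 + 6**3) + (2 + 0)**2))**2 = (-27 + (-3 + 0)*((-2 + 216) + 2**2))**2 = (-27 - 3*(214 + 4))**2 = (-27 - 3*218)**2 = (-27 - 654)**2 = (-681)**2 = 463761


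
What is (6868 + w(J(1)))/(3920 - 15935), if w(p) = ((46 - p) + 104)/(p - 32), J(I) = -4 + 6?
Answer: -102946/180225 ≈ -0.57121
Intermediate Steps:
J(I) = 2
w(p) = (150 - p)/(-32 + p)
(6868 + w(J(1)))/(3920 - 15935) = (6868 + (150 - 1*2)/(-32 + 2))/(3920 - 15935) = (6868 + (150 - 2)/(-30))/(-12015) = (6868 - 1/30*148)*(-1/12015) = (6868 - 74/15)*(-1/12015) = (102946/15)*(-1/12015) = -102946/180225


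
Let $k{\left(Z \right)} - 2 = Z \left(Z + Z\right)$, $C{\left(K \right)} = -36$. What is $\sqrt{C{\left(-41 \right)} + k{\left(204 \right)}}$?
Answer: $\sqrt{83198} \approx 288.44$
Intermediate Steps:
$k{\left(Z \right)} = 2 + 2 Z^{2}$ ($k{\left(Z \right)} = 2 + Z \left(Z + Z\right) = 2 + Z 2 Z = 2 + 2 Z^{2}$)
$\sqrt{C{\left(-41 \right)} + k{\left(204 \right)}} = \sqrt{-36 + \left(2 + 2 \cdot 204^{2}\right)} = \sqrt{-36 + \left(2 + 2 \cdot 41616\right)} = \sqrt{-36 + \left(2 + 83232\right)} = \sqrt{-36 + 83234} = \sqrt{83198}$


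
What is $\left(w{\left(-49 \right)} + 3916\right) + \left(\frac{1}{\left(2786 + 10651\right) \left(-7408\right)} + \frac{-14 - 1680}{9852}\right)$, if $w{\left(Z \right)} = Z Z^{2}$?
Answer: $- \frac{9294661960865501}{81723404016} \approx -1.1373 \cdot 10^{5}$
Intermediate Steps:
$w{\left(Z \right)} = Z^{3}$
$\left(w{\left(-49 \right)} + 3916\right) + \left(\frac{1}{\left(2786 + 10651\right) \left(-7408\right)} + \frac{-14 - 1680}{9852}\right) = \left(\left(-49\right)^{3} + 3916\right) + \left(\frac{1}{\left(2786 + 10651\right) \left(-7408\right)} + \frac{-14 - 1680}{9852}\right) = \left(-117649 + 3916\right) + \left(\frac{1}{13437} \left(- \frac{1}{7408}\right) + \left(-14 - 1680\right) \frac{1}{9852}\right) = -113733 + \left(\frac{1}{13437} \left(- \frac{1}{7408}\right) - \frac{847}{4926}\right) = -113733 - \frac{14051913773}{81723404016} = - \frac{9294661960865501}{81723404016}$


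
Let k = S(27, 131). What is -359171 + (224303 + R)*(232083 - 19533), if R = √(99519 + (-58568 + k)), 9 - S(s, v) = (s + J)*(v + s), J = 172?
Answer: 47675243479 + 212550*√9518 ≈ 4.7696e+10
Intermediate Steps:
S(s, v) = 9 - (172 + s)*(s + v) (S(s, v) = 9 - (s + 172)*(v + s) = 9 - (172 + s)*(s + v))
k = -31433 (k = 9 - 1*27² - 172*27 - 172*131 - 1*27*131 = 9 - 1*729 - 4644 - 22532 - 3537 = 9 - 729 - 4644 - 22532 - 3537 = -31433)
R = √9518 (R = √(99519 + (-58568 - 31433)) = √(99519 - 90001) = √9518 ≈ 97.560)
-359171 + (224303 + R)*(232083 - 19533) = -359171 + (224303 + √9518)*(232083 - 19533) = -359171 + (224303 + √9518)*212550 = -359171 + (47675602650 + 212550*√9518) = 47675243479 + 212550*√9518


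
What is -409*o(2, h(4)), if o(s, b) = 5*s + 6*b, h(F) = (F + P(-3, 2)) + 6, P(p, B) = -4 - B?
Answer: -13906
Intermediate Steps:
h(F) = F (h(F) = (F + (-4 - 1*2)) + 6 = (F + (-4 - 2)) + 6 = (F - 6) + 6 = (-6 + F) + 6 = F)
-409*o(2, h(4)) = -409*(5*2 + 6*4) = -409*(10 + 24) = -409*34 = -13906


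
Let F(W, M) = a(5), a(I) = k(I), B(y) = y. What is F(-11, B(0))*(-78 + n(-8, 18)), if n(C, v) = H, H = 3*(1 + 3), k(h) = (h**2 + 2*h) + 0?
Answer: -2310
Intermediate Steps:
k(h) = h**2 + 2*h
H = 12 (H = 3*4 = 12)
n(C, v) = 12
a(I) = I*(2 + I)
F(W, M) = 35 (F(W, M) = 5*(2 + 5) = 5*7 = 35)
F(-11, B(0))*(-78 + n(-8, 18)) = 35*(-78 + 12) = 35*(-66) = -2310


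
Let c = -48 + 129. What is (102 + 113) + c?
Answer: 296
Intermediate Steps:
c = 81
(102 + 113) + c = (102 + 113) + 81 = 215 + 81 = 296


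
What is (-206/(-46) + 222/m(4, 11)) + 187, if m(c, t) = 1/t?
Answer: 60570/23 ≈ 2633.5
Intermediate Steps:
(-206/(-46) + 222/m(4, 11)) + 187 = (-206/(-46) + 222/(1/11)) + 187 = (-206*(-1/46) + 222/(1/11)) + 187 = (103/23 + 222*11) + 187 = (103/23 + 2442) + 187 = 56269/23 + 187 = 60570/23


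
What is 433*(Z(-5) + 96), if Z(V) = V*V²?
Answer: -12557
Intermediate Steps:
Z(V) = V³
433*(Z(-5) + 96) = 433*((-5)³ + 96) = 433*(-125 + 96) = 433*(-29) = -12557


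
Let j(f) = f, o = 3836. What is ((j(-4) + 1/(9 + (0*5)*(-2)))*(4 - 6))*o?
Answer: 268520/9 ≈ 29836.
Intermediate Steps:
((j(-4) + 1/(9 + (0*5)*(-2)))*(4 - 6))*o = ((-4 + 1/(9 + (0*5)*(-2)))*(4 - 6))*3836 = ((-4 + 1/(9 + 0*(-2)))*(-2))*3836 = ((-4 + 1/(9 + 0))*(-2))*3836 = ((-4 + 1/9)*(-2))*3836 = ((-4 + ⅑)*(-2))*3836 = -35/9*(-2)*3836 = (70/9)*3836 = 268520/9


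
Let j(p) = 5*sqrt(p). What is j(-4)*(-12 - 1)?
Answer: -130*I ≈ -130.0*I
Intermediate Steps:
j(-4)*(-12 - 1) = (5*sqrt(-4))*(-12 - 1) = (5*(2*I))*(-13) = (10*I)*(-13) = -130*I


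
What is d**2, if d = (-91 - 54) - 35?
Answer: 32400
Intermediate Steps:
d = -180 (d = -145 - 35 = -180)
d**2 = (-180)**2 = 32400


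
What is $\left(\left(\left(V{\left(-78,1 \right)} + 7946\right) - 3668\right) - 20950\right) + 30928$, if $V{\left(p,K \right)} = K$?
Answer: $14257$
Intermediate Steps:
$\left(\left(\left(V{\left(-78,1 \right)} + 7946\right) - 3668\right) - 20950\right) + 30928 = \left(\left(\left(1 + 7946\right) - 3668\right) - 20950\right) + 30928 = \left(\left(7947 - 3668\right) - 20950\right) + 30928 = \left(4279 - 20950\right) + 30928 = -16671 + 30928 = 14257$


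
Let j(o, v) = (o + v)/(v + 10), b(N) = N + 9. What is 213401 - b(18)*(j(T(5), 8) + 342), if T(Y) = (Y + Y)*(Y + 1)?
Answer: 204065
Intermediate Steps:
T(Y) = 2*Y*(1 + Y) (T(Y) = (2*Y)*(1 + Y) = 2*Y*(1 + Y))
b(N) = 9 + N
j(o, v) = (o + v)/(10 + v)
213401 - b(18)*(j(T(5), 8) + 342) = 213401 - (9 + 18)*((2*5*(1 + 5) + 8)/(10 + 8) + 342) = 213401 - 27*((2*5*6 + 8)/18 + 342) = 213401 - 27*((60 + 8)/18 + 342) = 213401 - 27*((1/18)*68 + 342) = 213401 - 27*(34/9 + 342) = 213401 - 27*3112/9 = 213401 - 1*9336 = 213401 - 9336 = 204065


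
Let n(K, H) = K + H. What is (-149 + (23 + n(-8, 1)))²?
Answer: 17689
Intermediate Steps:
n(K, H) = H + K
(-149 + (23 + n(-8, 1)))² = (-149 + (23 + (1 - 8)))² = (-149 + (23 - 7))² = (-149 + 16)² = (-133)² = 17689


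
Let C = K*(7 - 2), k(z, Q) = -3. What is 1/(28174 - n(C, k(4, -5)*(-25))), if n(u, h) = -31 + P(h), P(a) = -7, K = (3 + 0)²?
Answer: 1/28212 ≈ 3.5446e-5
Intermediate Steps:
K = 9 (K = 3² = 9)
C = 45 (C = 9*(7 - 2) = 9*5 = 45)
n(u, h) = -38 (n(u, h) = -31 - 7 = -38)
1/(28174 - n(C, k(4, -5)*(-25))) = 1/(28174 - 1*(-38)) = 1/(28174 + 38) = 1/28212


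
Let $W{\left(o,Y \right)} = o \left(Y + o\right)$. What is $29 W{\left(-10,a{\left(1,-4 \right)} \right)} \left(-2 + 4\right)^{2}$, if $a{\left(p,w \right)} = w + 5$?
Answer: $10440$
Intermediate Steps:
$a{\left(p,w \right)} = 5 + w$
$29 W{\left(-10,a{\left(1,-4 \right)} \right)} \left(-2 + 4\right)^{2} = 29 \left(- 10 \left(\left(5 - 4\right) - 10\right)\right) \left(-2 + 4\right)^{2} = 29 \left(- 10 \left(1 - 10\right)\right) 2^{2} = 29 \left(\left(-10\right) \left(-9\right)\right) 4 = 29 \cdot 90 \cdot 4 = 2610 \cdot 4 = 10440$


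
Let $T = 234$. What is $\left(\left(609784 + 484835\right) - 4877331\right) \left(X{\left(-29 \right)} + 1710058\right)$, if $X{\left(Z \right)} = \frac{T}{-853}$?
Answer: $- \frac{5517763465298880}{853} \approx -6.4687 \cdot 10^{12}$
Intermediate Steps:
$X{\left(Z \right)} = - \frac{234}{853}$ ($X{\left(Z \right)} = \frac{234}{-853} = 234 \left(- \frac{1}{853}\right) = - \frac{234}{853}$)
$\left(\left(609784 + 484835\right) - 4877331\right) \left(X{\left(-29 \right)} + 1710058\right) = \left(\left(609784 + 484835\right) - 4877331\right) \left(- \frac{234}{853} + 1710058\right) = \left(1094619 - 4877331\right) \frac{1458679240}{853} = \left(-3782712\right) \frac{1458679240}{853} = - \frac{5517763465298880}{853}$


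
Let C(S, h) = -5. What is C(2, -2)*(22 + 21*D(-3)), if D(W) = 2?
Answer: -320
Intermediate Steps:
C(2, -2)*(22 + 21*D(-3)) = -5*(22 + 21*2) = -5*(22 + 42) = -5*64 = -320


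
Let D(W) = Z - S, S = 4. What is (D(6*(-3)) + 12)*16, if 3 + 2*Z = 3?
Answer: 128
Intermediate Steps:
Z = 0 (Z = -3/2 + (½)*3 = -3/2 + 3/2 = 0)
D(W) = -4 (D(W) = 0 - 1*4 = 0 - 4 = -4)
(D(6*(-3)) + 12)*16 = (-4 + 12)*16 = 8*16 = 128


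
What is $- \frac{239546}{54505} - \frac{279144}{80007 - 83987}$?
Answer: $\frac{713067532}{10846495} \approx 65.742$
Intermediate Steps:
$- \frac{239546}{54505} - \frac{279144}{80007 - 83987} = \left(-239546\right) \frac{1}{54505} - \frac{279144}{80007 - 83987} = - \frac{239546}{54505} - \frac{279144}{-3980} = - \frac{239546}{54505} - - \frac{69786}{995} = - \frac{239546}{54505} + \frac{69786}{995} = \frac{713067532}{10846495}$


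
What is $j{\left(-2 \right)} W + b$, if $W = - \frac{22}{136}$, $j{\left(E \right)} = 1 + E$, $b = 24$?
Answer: $\frac{1643}{68} \approx 24.162$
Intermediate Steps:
$W = - \frac{11}{68}$ ($W = \left(-22\right) \frac{1}{136} = - \frac{11}{68} \approx -0.16176$)
$j{\left(-2 \right)} W + b = \left(1 - 2\right) \left(- \frac{11}{68}\right) + 24 = \left(-1\right) \left(- \frac{11}{68}\right) + 24 = \frac{11}{68} + 24 = \frac{1643}{68}$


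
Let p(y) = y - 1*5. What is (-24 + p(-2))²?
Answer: 961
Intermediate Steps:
p(y) = -5 + y (p(y) = y - 5 = -5 + y)
(-24 + p(-2))² = (-24 + (-5 - 2))² = (-24 - 7)² = (-31)² = 961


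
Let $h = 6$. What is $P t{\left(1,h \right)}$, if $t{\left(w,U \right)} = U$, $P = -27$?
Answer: $-162$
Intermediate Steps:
$P t{\left(1,h \right)} = \left(-27\right) 6 = -162$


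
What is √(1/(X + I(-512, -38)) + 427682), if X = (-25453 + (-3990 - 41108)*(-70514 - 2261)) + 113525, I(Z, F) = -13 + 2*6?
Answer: √4607053684124497579882783/3282095021 ≈ 653.97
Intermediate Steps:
I(Z, F) = -1 (I(Z, F) = -13 + 12 = -1)
X = 3282095022 (X = (-25453 - 45098*(-72775)) + 113525 = (-25453 + 3282006950) + 113525 = 3281981497 + 113525 = 3282095022)
√(1/(X + I(-512, -38)) + 427682) = √(1/(3282095022 - 1) + 427682) = √(1/3282095021 + 427682) = √(1403692962771323/3282095021) = √4607053684124497579882783/3282095021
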